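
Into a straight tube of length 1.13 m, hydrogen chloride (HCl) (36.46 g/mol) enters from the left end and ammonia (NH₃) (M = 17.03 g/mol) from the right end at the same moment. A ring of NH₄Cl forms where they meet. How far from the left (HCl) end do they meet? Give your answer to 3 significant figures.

Distances travelled in equal time are proportional to diffusion rates, so d_HCl/d_NH₃ = √(M_NH₃/M_HCl) = √(17.03/36.46) = 0.6834.
With d_HCl + d_NH₃ = 1.13 m, d_NH₃ = 1.13/(1 + 0.6834) = 0.6712 m.
d_HCl = 1.13 − 0.6712 = 0.459 m.

0.459 m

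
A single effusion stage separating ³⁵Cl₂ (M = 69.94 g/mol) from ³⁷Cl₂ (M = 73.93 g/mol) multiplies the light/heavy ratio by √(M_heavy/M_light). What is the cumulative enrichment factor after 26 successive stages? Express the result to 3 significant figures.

Each stage multiplies the ratio by α = √(73.93/69.94), so after 26 stages the overall factor is α^26 = (73.93/69.94)^(26/2).
= 1.05705^13 = 2.06.

2.06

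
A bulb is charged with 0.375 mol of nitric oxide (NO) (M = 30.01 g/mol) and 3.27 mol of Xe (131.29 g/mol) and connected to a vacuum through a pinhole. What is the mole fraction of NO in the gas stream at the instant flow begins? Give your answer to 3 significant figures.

0.193

Effusion rate of each component ∝ n_i/√M_i (partial pressure × 1/√M).
Mole fraction of NO in the effusate = (n_NO/√M_NO) / (n_NO/√M_NO + n_Xe/√M_Xe)
= (0.375/√30.01) / (0.375/√30.01 + 3.27/√131.29) = 0.06845/(0.06845 + 0.2854) = 0.193.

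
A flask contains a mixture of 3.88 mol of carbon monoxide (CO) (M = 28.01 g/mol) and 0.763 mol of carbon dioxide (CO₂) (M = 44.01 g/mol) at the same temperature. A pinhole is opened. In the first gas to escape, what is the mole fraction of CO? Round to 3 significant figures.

0.864

Rate_i ∝ x_i/√M_i (Graham's law weighted by mole fraction), so the effusate composition follows n_i/√M_i.
Mole fraction of CO in the effusate = (n_CO/√M_CO) / (n_CO/√M_CO + n_CO₂/√M_CO₂)
= (3.88/√28.01) / (3.88/√28.01 + 0.763/√44.01) = 0.7331/(0.7331 + 0.1150) = 0.864.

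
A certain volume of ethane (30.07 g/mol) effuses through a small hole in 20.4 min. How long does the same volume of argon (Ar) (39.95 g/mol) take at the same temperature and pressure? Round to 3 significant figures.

23.5 min

From Graham's law, t_Ar/t_C₂H₆ = √(M_Ar/M_C₂H₆) = √(39.95/30.07) = √1.329 = 1.153.
So the time for Ar is 20.4 × 1.153 = 23.5 min.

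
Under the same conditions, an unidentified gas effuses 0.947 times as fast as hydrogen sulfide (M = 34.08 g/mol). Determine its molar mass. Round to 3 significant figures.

38.0 g/mol

By Graham's law, rate_X/rate_H₂S = √(M_H₂S/M_X).
0.947 = √(34.08/M_X)
M_X = 34.08 / 0.947² = 34.08 / 0.8968 = 38.0 g/mol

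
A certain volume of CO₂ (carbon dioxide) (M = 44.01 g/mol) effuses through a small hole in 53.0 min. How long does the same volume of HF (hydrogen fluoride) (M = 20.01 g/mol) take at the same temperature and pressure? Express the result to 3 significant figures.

By Graham's law, t_HF/t_CO₂ = √(M_HF/M_CO₂) = √(20.01/44.01) = √0.4547 = 0.6743.
So the time for HF is 53.0 × 0.6743 = 35.7 min.

35.7 min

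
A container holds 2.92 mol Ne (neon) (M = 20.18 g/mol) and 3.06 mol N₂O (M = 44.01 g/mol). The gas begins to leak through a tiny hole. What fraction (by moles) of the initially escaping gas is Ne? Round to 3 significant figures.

Effusion rate of each component ∝ n_i/√M_i (partial pressure × 1/√M).
Mole fraction of Ne in the effusate = (n_Ne/√M_Ne) / (n_Ne/√M_Ne + n_N₂O/√M_N₂O)
= (2.92/√20.18) / (2.92/√20.18 + 3.06/√44.01) = 0.6500/(0.6500 + 0.4613) = 0.585.

0.585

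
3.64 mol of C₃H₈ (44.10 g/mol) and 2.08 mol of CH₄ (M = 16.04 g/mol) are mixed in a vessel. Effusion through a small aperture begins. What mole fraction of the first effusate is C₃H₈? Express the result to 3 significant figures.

0.513

Each component's effusion rate ∝ (its partial pressure)·(1/√M) ∝ n_i/√M_i.
x_C₃H₈(eff) = (n_C₃H₈/√M_C₃H₈) / (n_C₃H₈/√M_C₃H₈ + n_CH₄/√M_CH₄)
= (3.64/√44.10) / (3.64/√44.10 + 2.08/√16.04) = 0.5481/(0.5481 + 0.5194) = 0.513.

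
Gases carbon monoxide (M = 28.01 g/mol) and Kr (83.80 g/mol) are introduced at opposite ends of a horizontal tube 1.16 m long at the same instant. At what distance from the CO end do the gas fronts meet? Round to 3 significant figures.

In equal time, each gas travels a distance ∝ its rate ∝ 1/√M, so d_CO/d_Kr = √(M_Kr/M_CO) = √(83.80/28.01) = 1.730.
With d_CO + d_Kr = 1.16 m, d_Kr = 1.16/(1 + 1.730) = 0.4250 m.
d_CO = 1.16 − 0.4250 = 0.735 m.

0.735 m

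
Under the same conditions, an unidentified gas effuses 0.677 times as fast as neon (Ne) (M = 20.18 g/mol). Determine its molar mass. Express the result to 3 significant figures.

44.0 g/mol

From Graham's law, rate_X/rate_Ne = √(M_Ne/M_X).
0.677 = √(20.18/M_X)
M_X = 20.18 / 0.677² = 20.18 / 0.4583 = 44.0 g/mol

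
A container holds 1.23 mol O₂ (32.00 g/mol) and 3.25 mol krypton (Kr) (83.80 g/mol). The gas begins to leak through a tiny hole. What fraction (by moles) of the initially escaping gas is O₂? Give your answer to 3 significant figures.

0.380

Each component's effusion rate ∝ (its partial pressure)·(1/√M) ∝ n_i/√M_i.
So x_O₂ in the escaping gas = (n_O₂/√M_O₂) / Σ(n_i/√M_i)
= (1.23/√32.00) / (1.23/√32.00 + 3.25/√83.80) = 0.2174/(0.2174 + 0.3550) = 0.380.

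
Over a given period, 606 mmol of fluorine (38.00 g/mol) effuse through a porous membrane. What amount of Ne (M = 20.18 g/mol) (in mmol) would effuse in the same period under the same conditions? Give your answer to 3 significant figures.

832 mmol

Using Graham's law: rate_Ne/rate_F₂ = √(M_F₂/M_Ne) = √(38.00/20.18) = √1.883 = 1.372.
So the amount for Ne is 606 × 1.372 = 832 mmol.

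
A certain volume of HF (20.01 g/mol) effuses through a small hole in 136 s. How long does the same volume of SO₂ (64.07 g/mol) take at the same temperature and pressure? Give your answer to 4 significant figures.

Graham's law gives t_SO₂/t_HF = √(M_SO₂/M_HF) = √(64.07/20.01) = √3.202 = 1.789.
So the time for SO₂ is 136 × 1.789 = 243.4 s.

243.4 s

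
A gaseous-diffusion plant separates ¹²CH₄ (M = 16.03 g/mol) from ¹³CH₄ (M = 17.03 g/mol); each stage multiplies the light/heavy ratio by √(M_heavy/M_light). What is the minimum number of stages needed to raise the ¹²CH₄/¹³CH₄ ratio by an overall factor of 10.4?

78

Per stage α = (17.03/16.03)^(1/2) = 1.06238^0.5, giving ln α = 0.03026.
Need α^N ≥ 10.4 ⇒ N ≥ ln(10.4) / ln α = 2.342 / 0.03026 = 77.40.
So at least 78 stages are needed.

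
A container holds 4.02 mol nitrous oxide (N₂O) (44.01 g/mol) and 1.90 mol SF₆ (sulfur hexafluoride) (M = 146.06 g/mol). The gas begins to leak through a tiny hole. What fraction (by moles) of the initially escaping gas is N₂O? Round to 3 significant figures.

Effusion rate of each component ∝ n_i/√M_i (partial pressure × 1/√M).
Mole fraction of N₂O in the effusate = (n_N₂O/√M_N₂O) / (n_N₂O/√M_N₂O + n_SF₆/√M_SF₆)
= (4.02/√44.01) / (4.02/√44.01 + 1.90/√146.06) = 0.6060/(0.6060 + 0.1572) = 0.794.

0.794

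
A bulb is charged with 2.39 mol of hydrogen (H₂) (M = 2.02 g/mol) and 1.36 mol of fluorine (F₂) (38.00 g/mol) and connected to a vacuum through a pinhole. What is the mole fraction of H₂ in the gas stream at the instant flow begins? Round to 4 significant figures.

0.8840

Rate_i ∝ x_i/√M_i (Graham's law weighted by mole fraction), so the effusate composition follows n_i/√M_i.
Mole fraction of H₂ in the effusate = (n_H₂/√M_H₂) / (n_H₂/√M_H₂ + n_F₂/√M_F₂)
= (2.39/√2.02) / (2.39/√2.02 + 1.36/√38.00) = 1.682/(1.682 + 0.2206) = 0.8840.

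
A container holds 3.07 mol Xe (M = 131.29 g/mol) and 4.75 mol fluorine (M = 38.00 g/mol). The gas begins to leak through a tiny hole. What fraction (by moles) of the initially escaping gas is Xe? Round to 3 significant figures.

0.258

Each component's effusion rate ∝ (its partial pressure)·(1/√M) ∝ n_i/√M_i.
Mole fraction of Xe in the effusate = (n_Xe/√M_Xe) / (n_Xe/√M_Xe + n_F₂/√M_F₂)
= (3.07/√131.29) / (3.07/√131.29 + 4.75/√38.00) = 0.2679/(0.2679 + 0.7706) = 0.258.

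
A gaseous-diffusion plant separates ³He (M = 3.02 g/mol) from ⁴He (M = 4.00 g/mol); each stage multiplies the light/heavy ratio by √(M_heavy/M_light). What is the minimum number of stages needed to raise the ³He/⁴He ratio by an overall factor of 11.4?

With α = √(4.00/3.02) per stage, ln α = ½ ln(1.32450) = 0.1405.
Need α^N ≥ 11.4 ⇒ N ≥ ln(11.4) / ln α = 2.434 / 0.1405 = 17.32.
Minimum whole number of stages: N = 18.

18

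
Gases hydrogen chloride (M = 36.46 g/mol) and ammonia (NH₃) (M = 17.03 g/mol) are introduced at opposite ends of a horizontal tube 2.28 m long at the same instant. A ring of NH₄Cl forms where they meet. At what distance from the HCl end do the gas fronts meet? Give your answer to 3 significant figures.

0.926 m

Distances travelled in equal time are proportional to diffusion rates, so d_HCl/d_NH₃ = √(M_NH₃/M_HCl) = √(17.03/36.46) = 0.6834.
With d_HCl + d_NH₃ = 2.28 m, d_NH₃ = 2.28/(1 + 0.6834) = 1.354 m.
d_HCl = 2.28 − 1.354 = 0.926 m.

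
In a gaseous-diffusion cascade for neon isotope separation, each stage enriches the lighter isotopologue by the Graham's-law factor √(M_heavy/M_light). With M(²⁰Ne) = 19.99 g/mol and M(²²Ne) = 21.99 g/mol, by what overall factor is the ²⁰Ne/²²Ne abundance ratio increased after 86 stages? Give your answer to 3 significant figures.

Overall factor = α^86 with α = √(21.99/19.99), i.e. (21.99/19.99)^(86/2).
= 1.10005^43 = 60.4.

60.4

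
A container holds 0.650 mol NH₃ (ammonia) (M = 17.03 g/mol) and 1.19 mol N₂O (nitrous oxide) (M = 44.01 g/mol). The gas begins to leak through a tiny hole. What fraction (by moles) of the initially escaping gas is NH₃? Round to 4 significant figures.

Effusion rate of each component ∝ n_i/√M_i (partial pressure × 1/√M).
So x_NH₃ in the escaping gas = (n_NH₃/√M_NH₃) / Σ(n_i/√M_i)
= (0.650/√17.03) / (0.650/√17.03 + 1.19/√44.01) = 0.1575/(0.1575 + 0.1794) = 0.4675.

0.4675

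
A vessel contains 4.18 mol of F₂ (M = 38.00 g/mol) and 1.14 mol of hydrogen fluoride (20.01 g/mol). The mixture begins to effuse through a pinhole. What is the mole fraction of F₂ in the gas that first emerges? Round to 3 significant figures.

Rate_i ∝ x_i/√M_i (Graham's law weighted by mole fraction), so the effusate composition follows n_i/√M_i.
Mole fraction of F₂ in the effusate = (n_F₂/√M_F₂) / (n_F₂/√M_F₂ + n_HF/√M_HF)
= (4.18/√38.00) / (4.18/√38.00 + 1.14/√20.01) = 0.6781/(0.6781 + 0.2548) = 0.727.

0.727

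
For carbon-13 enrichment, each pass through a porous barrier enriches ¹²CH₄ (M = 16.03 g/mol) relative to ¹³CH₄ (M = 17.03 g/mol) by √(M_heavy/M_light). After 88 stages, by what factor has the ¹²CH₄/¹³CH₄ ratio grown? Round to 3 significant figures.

14.3

After 88 stages the ratio has grown by (√(17.03/16.03))^88 = (17.03/16.03)^(88/2).
= 1.06238^44 = 14.3.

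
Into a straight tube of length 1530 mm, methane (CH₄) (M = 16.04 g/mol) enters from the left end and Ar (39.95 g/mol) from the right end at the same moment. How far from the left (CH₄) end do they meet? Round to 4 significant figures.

The fronts meet when d_CH₄ + d_Ar = L with d_CH₄/d_Ar = √(M_Ar/M_CH₄) (Graham's law). Here √(M_Ar/M_CH₄) = √(39.95/16.04) = 1.578.
With d_CH₄ + d_Ar = 1530 mm, d_Ar = 1530/(1 + 1.578) = 593.4 mm.
d_CH₄ = 1530 − 593.4 = 936.6 mm.

936.6 mm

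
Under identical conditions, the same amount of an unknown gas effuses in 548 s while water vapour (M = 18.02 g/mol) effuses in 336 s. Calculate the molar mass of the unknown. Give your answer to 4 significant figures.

47.93 g/mol

Using Graham's law: t_X/t_H₂O = √(M_X/M_H₂O).
548/336 = 1.631 = √(M_X/18.02)
M_X = 18.02 × 1.631² = 18.02 × 2.660 = 47.93 g/mol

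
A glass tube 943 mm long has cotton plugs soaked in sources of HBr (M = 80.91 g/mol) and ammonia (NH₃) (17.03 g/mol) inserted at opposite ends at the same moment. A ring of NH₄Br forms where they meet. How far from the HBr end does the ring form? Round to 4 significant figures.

296.6 mm

The fronts meet when d_HBr + d_NH₃ = L with d_HBr/d_NH₃ = √(M_NH₃/M_HBr) (Graham's law). Here √(M_NH₃/M_HBr) = √(17.03/80.91) = 0.4588.
With d_HBr + d_NH₃ = 943 mm, d_NH₃ = 943/(1 + 0.4588) = 646.4 mm.
d_HBr = 943 − 646.4 = 296.6 mm.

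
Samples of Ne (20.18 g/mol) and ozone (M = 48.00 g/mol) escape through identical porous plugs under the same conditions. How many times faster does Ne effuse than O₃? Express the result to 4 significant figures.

1.542

Since effusion rate ∝ 1/√M, rate_Ne/rate_O₃ = √(M_O₃/M_Ne) = √(48.00/20.18) = √2.379 = 1.542.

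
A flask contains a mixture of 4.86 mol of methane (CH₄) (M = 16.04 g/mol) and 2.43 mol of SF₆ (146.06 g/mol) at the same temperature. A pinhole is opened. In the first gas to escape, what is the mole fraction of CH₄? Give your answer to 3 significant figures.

The effusion rate of species i is ∝ p_i/√M_i ∝ n_i/√M_i.
x_CH₄(eff) = (n_CH₄/√M_CH₄) / (n_CH₄/√M_CH₄ + n_SF₆/√M_SF₆)
= (4.86/√16.04) / (4.86/√16.04 + 2.43/√146.06) = 1.213/(1.213 + 0.2011) = 0.858.

0.858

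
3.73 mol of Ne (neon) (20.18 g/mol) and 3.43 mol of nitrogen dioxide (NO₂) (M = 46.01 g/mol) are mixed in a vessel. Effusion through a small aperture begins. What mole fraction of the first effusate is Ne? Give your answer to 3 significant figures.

Rate_i ∝ x_i/√M_i (Graham's law weighted by mole fraction), so the effusate composition follows n_i/√M_i.
x_Ne(eff) = (n_Ne/√M_Ne) / (n_Ne/√M_Ne + n_NO₂/√M_NO₂)
= (3.73/√20.18) / (3.73/√20.18 + 3.43/√46.01) = 0.8303/(0.8303 + 0.5057) = 0.622.

0.622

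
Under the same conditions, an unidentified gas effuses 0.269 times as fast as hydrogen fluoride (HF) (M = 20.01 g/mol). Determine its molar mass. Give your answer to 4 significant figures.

Using Graham's law: rate_X/rate_HF = √(M_HF/M_X).
0.269 = √(20.01/M_X)
M_X = 20.01 / 0.269² = 20.01 / 0.07236 = 276.5 g/mol

276.5 g/mol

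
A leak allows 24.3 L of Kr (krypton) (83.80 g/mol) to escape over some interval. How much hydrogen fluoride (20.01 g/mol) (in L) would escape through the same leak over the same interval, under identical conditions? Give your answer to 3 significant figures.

Using Graham's law: rate_HF/rate_Kr = √(M_Kr/M_HF) = √(83.80/20.01) = √4.188 = 2.046.
So the volume for HF is 24.3 × 2.046 = 49.7 L.

49.7 L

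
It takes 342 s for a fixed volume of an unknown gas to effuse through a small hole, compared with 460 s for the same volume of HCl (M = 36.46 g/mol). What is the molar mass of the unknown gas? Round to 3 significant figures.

From Graham's law, t_X/t_HCl = √(M_X/M_HCl).
342/460 = 0.7435 = √(M_X/36.46)
M_X = 36.46 × 0.7435² = 36.46 × 0.5528 = 20.2 g/mol

20.2 g/mol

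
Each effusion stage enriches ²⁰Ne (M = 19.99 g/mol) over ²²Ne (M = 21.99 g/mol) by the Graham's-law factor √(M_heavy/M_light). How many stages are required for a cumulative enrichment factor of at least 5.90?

38

Per stage α = (21.99/19.99)^(1/2) = 1.10005^0.5, giving ln α = 0.04768.
Need α^N ≥ 5.90 ⇒ N ≥ ln(5.90) / ln α = 1.775 / 0.04768 = 37.23.
So at least 38 stages are needed.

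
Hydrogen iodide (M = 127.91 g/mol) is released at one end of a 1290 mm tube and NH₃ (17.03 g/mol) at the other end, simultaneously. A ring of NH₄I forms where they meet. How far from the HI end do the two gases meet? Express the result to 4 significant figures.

344.9 mm

In equal time, each gas travels a distance ∝ its rate ∝ 1/√M, so d_HI/d_NH₃ = √(M_NH₃/M_HI) = √(17.03/127.91) = 0.3649.
With d_HI + d_NH₃ = 1290 mm, d_NH₃ = 1290/(1 + 0.3649) = 945.1 mm.
d_HI = 1290 − 945.1 = 344.9 mm.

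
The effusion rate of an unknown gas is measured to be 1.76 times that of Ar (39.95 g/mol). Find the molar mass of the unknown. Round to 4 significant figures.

12.90 g/mol

Since effusion rate ∝ 1/√M, rate_X/rate_Ar = √(M_Ar/M_X).
1.76 = √(39.95/M_X)
M_X = 39.95 / 1.76² = 39.95 / 3.098 = 12.90 g/mol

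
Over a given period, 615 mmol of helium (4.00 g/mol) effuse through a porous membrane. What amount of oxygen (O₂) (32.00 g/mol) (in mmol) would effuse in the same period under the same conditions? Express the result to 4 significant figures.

Using Graham's law: rate_O₂/rate_He = √(M_He/M_O₂) = √(4.00/32.00) = √0.1250 = 0.3536.
So the amount for O₂ is 615 × 0.3536 = 217.4 mmol.

217.4 mmol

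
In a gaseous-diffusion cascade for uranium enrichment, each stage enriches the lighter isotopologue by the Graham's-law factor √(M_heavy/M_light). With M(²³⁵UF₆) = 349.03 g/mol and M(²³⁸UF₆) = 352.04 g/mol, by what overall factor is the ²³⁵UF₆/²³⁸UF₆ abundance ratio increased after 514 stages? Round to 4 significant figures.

Overall factor = α^514 with α = √(352.04/349.03), i.e. (352.04/349.03)^(514/2).
= 1.00862^257 = 9.087.

9.087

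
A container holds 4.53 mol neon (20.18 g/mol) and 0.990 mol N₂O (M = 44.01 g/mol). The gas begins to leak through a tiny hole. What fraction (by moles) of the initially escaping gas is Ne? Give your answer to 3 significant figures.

0.871

Rate_i ∝ x_i/√M_i (Graham's law weighted by mole fraction), so the effusate composition follows n_i/√M_i.
Mole fraction of Ne in the effusate = (n_Ne/√M_Ne) / (n_Ne/√M_Ne + n_N₂O/√M_N₂O)
= (4.53/√20.18) / (4.53/√20.18 + 0.990/√44.01) = 1.008/(1.008 + 0.1492) = 0.871.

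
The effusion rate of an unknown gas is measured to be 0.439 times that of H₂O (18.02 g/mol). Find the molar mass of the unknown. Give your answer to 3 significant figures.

Graham's law gives rate_X/rate_H₂O = √(M_H₂O/M_X).
0.439 = √(18.02/M_X)
M_X = 18.02 / 0.439² = 18.02 / 0.1927 = 93.5 g/mol

93.5 g/mol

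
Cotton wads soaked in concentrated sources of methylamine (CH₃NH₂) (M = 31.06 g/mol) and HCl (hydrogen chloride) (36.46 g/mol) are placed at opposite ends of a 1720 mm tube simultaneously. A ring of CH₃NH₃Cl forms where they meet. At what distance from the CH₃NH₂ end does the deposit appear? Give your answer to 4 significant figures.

Graham's law gives d_CH₃NH₂/d_HCl = rate_CH₃NH₂/rate_HCl = √(M_HCl/M_CH₃NH₂) = √(36.46/31.06) = 1.083.
With d_CH₃NH₂ + d_HCl = 1720 mm, d_HCl = 1720/(1 + 1.083) = 825.6 mm.
d_CH₃NH₂ = 1720 − 825.6 = 894.4 mm.

894.4 mm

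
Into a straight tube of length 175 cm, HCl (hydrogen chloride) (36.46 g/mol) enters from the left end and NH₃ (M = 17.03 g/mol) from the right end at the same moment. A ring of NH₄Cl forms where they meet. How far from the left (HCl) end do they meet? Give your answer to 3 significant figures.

71.0 cm

In equal time, each gas travels a distance ∝ its rate ∝ 1/√M, so d_HCl/d_NH₃ = √(M_NH₃/M_HCl) = √(17.03/36.46) = 0.6834.
With d_HCl + d_NH₃ = 175 cm, d_NH₃ = 175/(1 + 0.6834) = 104.0 cm.
d_HCl = 175 − 104.0 = 71.0 cm.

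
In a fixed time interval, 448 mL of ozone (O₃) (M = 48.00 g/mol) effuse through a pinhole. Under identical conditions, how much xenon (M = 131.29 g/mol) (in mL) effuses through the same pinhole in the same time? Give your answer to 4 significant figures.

Graham's law gives rate_Xe/rate_O₃ = √(M_O₃/M_Xe) = √(48.00/131.29) = √0.3656 = 0.6047.
So the volume for Xe is 448 × 0.6047 = 270.9 mL.

270.9 mL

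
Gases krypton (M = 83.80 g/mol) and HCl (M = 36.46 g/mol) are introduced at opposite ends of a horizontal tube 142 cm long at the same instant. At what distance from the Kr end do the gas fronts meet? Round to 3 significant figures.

Distances travelled in equal time are proportional to diffusion rates, so d_Kr/d_HCl = √(M_HCl/M_Kr) = √(36.46/83.80) = 0.6596.
With d_Kr + d_HCl = 142 cm, d_HCl = 142/(1 + 0.6596) = 85.56 cm.
d_Kr = 142 − 85.56 = 56.4 cm.

56.4 cm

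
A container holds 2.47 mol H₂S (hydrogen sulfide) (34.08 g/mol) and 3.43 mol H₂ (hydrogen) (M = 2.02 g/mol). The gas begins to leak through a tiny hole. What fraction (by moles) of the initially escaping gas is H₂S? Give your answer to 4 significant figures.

0.1492

Rate_i ∝ x_i/√M_i (Graham's law weighted by mole fraction), so the effusate composition follows n_i/√M_i.
x_H₂S(eff) = (n_H₂S/√M_H₂S) / (n_H₂S/√M_H₂S + n_H₂/√M_H₂)
= (2.47/√34.08) / (2.47/√34.08 + 3.43/√2.02) = 0.4231/(0.4231 + 2.413) = 0.1492.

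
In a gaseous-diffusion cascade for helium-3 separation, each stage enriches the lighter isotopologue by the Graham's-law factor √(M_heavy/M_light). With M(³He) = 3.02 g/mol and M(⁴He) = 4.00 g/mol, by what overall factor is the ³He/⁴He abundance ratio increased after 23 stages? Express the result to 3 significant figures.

25.3

Each stage multiplies the ratio by α = √(4.00/3.02), so after 23 stages the overall factor is α^23 = (4.00/3.02)^(23/2).
= 1.32450^(23/2) = 25.3.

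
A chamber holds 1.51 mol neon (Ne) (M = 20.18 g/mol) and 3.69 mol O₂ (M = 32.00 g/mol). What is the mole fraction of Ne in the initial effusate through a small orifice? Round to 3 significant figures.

0.340

Rate_i ∝ x_i/√M_i (Graham's law weighted by mole fraction), so the effusate composition follows n_i/√M_i.
So x_Ne in the escaping gas = (n_Ne/√M_Ne) / Σ(n_i/√M_i)
= (1.51/√20.18) / (1.51/√20.18 + 3.69/√32.00) = 0.3361/(0.3361 + 0.6523) = 0.340.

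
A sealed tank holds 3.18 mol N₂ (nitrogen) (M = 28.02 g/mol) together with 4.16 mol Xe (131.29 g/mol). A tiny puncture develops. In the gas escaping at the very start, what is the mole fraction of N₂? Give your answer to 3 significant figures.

0.623

Rate_i ∝ x_i/√M_i (Graham's law weighted by mole fraction), so the effusate composition follows n_i/√M_i.
So x_N₂ in the escaping gas = (n_N₂/√M_N₂) / Σ(n_i/√M_i)
= (3.18/√28.02) / (3.18/√28.02 + 4.16/√131.29) = 0.6007/(0.6007 + 0.3631) = 0.623.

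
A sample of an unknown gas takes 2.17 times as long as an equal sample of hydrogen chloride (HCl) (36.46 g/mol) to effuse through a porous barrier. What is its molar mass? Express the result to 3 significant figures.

From Graham's law, t_X/t_HCl = √(M_X/M_HCl).
2.17 = √(M_X/36.46)
M_X = 36.46 × 2.17² = 36.46 × 4.709 = 172 g/mol

172 g/mol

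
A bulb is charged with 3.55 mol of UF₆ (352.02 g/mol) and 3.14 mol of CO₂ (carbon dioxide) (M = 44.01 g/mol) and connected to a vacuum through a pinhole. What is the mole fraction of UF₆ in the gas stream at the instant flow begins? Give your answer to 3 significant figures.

Rate_i ∝ x_i/√M_i (Graham's law weighted by mole fraction), so the effusate composition follows n_i/√M_i.
Mole fraction of UF₆ in the effusate = (n_UF₆/√M_UF₆) / (n_UF₆/√M_UF₆ + n_CO₂/√M_CO₂)
= (3.55/√352.02) / (3.55/√352.02 + 3.14/√44.01) = 0.1892/(0.1892 + 0.4733) = 0.286.

0.286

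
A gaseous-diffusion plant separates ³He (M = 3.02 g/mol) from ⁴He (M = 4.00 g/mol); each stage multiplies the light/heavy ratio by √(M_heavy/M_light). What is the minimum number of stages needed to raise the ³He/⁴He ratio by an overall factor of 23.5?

Single-stage factor α = √(4.00/3.02), so ln α = ½ ln(1.32450) = 0.1405.
Need α^N ≥ 23.5 ⇒ N ≥ ln(23.5) / ln α = 3.157 / 0.1405 = 22.47.
So at least 23 stages are needed.

23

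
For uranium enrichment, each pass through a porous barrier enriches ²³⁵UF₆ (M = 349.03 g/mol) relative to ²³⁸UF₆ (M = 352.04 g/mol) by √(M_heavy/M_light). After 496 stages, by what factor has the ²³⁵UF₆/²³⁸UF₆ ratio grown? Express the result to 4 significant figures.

8.411

Each stage multiplies the ratio by α = √(352.04/349.03), so after 496 stages the overall factor is α^496 = (352.04/349.03)^(496/2).
= 1.00862^248 = 8.411.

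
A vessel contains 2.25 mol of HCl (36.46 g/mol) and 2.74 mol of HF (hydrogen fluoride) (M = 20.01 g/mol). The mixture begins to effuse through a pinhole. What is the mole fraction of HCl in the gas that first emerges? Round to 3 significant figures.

Effusion rate of each component ∝ n_i/√M_i (partial pressure × 1/√M).
So x_HCl in the escaping gas = (n_HCl/√M_HCl) / Σ(n_i/√M_i)
= (2.25/√36.46) / (2.25/√36.46 + 2.74/√20.01) = 0.3726/(0.3726 + 0.6125) = 0.378.

0.378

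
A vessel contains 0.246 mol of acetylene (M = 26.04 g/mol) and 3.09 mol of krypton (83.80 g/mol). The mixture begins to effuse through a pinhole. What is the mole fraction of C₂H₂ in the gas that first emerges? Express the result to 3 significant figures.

0.125

Rate_i ∝ x_i/√M_i (Graham's law weighted by mole fraction), so the effusate composition follows n_i/√M_i.
x_C₂H₂(eff) = (n_C₂H₂/√M_C₂H₂) / (n_C₂H₂/√M_C₂H₂ + n_Kr/√M_Kr)
= (0.246/√26.04) / (0.246/√26.04 + 3.09/√83.80) = 0.04821/(0.04821 + 0.3375) = 0.125.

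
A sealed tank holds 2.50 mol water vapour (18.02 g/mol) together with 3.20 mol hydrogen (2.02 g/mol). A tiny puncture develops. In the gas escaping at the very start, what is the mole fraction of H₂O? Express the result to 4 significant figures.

Each component's effusion rate ∝ (its partial pressure)·(1/√M) ∝ n_i/√M_i.
x_H₂O(eff) = (n_H₂O/√M_H₂O) / (n_H₂O/√M_H₂O + n_H₂/√M_H₂)
= (2.50/√18.02) / (2.50/√18.02 + 3.20/√2.02) = 0.5889/(0.5889 + 2.252) = 0.2073.

0.2073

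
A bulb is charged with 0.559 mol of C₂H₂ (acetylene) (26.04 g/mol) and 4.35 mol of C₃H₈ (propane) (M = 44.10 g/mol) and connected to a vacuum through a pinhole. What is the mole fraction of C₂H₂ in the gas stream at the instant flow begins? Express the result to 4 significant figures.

Each component's effusion rate ∝ (its partial pressure)·(1/√M) ∝ n_i/√M_i.
x_C₂H₂(eff) = (n_C₂H₂/√M_C₂H₂) / (n_C₂H₂/√M_C₂H₂ + n_C₃H₈/√M_C₃H₈)
= (0.559/√26.04) / (0.559/√26.04 + 4.35/√44.10) = 0.1095/(0.1095 + 0.6550) = 0.1433.

0.1433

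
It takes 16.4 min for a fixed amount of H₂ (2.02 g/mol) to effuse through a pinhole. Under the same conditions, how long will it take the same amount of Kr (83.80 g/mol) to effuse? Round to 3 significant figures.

106 min

Graham's law gives t_Kr/t_H₂ = √(M_Kr/M_H₂) = √(83.80/2.02) = √41.49 = 6.441.
So the time for Kr is 16.4 × 6.441 = 106 min.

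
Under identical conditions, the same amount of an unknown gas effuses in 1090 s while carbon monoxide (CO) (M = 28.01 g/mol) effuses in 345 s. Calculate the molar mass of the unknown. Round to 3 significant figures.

Graham's law gives t_X/t_CO = √(M_X/M_CO).
1090/345 = 3.159 = √(M_X/28.01)
M_X = 28.01 × 3.159² = 28.01 × 9.982 = 280 g/mol

280 g/mol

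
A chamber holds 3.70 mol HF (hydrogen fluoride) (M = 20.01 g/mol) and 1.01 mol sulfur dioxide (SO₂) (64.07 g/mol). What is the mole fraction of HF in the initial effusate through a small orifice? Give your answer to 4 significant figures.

Effusion rate of each component ∝ n_i/√M_i (partial pressure × 1/√M).
So x_HF in the escaping gas = (n_HF/√M_HF) / Σ(n_i/√M_i)
= (3.70/√20.01) / (3.70/√20.01 + 1.01/√64.07) = 0.8271/(0.8271 + 0.1262) = 0.8676.

0.8676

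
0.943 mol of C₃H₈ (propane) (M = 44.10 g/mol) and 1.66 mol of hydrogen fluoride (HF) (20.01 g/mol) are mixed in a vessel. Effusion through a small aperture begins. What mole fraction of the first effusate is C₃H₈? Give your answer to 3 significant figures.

Rate_i ∝ x_i/√M_i (Graham's law weighted by mole fraction), so the effusate composition follows n_i/√M_i.
x_C₃H₈(eff) = (n_C₃H₈/√M_C₃H₈) / (n_C₃H₈/√M_C₃H₈ + n_HF/√M_HF)
= (0.943/√44.10) / (0.943/√44.10 + 1.66/√20.01) = 0.1420/(0.1420 + 0.3711) = 0.277.

0.277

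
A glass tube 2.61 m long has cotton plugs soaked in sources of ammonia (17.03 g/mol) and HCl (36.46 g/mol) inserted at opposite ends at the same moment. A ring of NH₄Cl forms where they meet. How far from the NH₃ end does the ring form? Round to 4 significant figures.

1.550 m

Distances travelled in equal time are proportional to diffusion rates, so d_NH₃/d_HCl = √(M_HCl/M_NH₃) = √(36.46/17.03) = 1.463.
With d_NH₃ + d_HCl = 2.61 m, d_HCl = 2.61/(1 + 1.463) = 1.060 m.
d_NH₃ = 2.61 − 1.060 = 1.550 m.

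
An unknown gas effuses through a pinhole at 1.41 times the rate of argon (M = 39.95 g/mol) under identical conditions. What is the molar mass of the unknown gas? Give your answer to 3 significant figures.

20.1 g/mol

Since effusion rate ∝ 1/√M, rate_X/rate_Ar = √(M_Ar/M_X).
1.41 = √(39.95/M_X)
M_X = 39.95 / 1.41² = 39.95 / 1.988 = 20.1 g/mol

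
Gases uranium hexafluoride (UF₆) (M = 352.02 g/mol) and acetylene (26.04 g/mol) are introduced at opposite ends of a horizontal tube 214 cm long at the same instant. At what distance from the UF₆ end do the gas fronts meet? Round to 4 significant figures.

Graham's law gives d_UF₆/d_C₂H₂ = rate_UF₆/rate_C₂H₂ = √(M_C₂H₂/M_UF₆) = √(26.04/352.02) = 0.2720.
With d_UF₆ + d_C₂H₂ = 214 cm, d_C₂H₂ = 214/(1 + 0.2720) = 168.2 cm.
d_UF₆ = 214 − 168.2 = 45.76 cm.

45.76 cm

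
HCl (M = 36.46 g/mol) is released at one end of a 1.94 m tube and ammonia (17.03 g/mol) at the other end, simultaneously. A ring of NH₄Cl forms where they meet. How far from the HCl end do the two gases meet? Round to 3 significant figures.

0.788 m

The fronts meet when d_HCl + d_NH₃ = L with d_HCl/d_NH₃ = √(M_NH₃/M_HCl) (Graham's law). Here √(M_NH₃/M_HCl) = √(17.03/36.46) = 0.6834.
With d_HCl + d_NH₃ = 1.94 m, d_NH₃ = 1.94/(1 + 0.6834) = 1.152 m.
d_HCl = 1.94 − 1.152 = 0.788 m.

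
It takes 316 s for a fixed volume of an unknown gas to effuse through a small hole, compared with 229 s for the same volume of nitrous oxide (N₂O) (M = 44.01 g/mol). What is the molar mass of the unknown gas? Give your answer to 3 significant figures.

83.8 g/mol

Graham's law gives t_X/t_N₂O = √(M_X/M_N₂O).
316/229 = 1.380 = √(M_X/44.01)
M_X = 44.01 × 1.380² = 44.01 × 1.904 = 83.8 g/mol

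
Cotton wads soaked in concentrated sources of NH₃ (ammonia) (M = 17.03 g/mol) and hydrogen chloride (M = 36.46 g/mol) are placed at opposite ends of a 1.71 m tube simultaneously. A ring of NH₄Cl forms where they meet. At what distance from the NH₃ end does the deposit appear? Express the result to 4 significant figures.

1.016 m

The fronts meet when d_NH₃ + d_HCl = L with d_NH₃/d_HCl = √(M_HCl/M_NH₃) (Graham's law). Here √(M_HCl/M_NH₃) = √(36.46/17.03) = 1.463.
With d_NH₃ + d_HCl = 1.71 m, d_HCl = 1.71/(1 + 1.463) = 0.6942 m.
d_NH₃ = 1.71 − 0.6942 = 1.016 m.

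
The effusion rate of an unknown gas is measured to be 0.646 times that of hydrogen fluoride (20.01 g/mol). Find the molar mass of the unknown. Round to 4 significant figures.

47.95 g/mol

Since effusion rate ∝ 1/√M, rate_X/rate_HF = √(M_HF/M_X).
0.646 = √(20.01/M_X)
M_X = 20.01 / 0.646² = 20.01 / 0.4173 = 47.95 g/mol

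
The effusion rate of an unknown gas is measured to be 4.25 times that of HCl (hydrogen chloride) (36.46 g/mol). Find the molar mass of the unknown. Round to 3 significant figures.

2.02 g/mol

Using Graham's law: rate_X/rate_HCl = √(M_HCl/M_X).
4.25 = √(36.46/M_X)
M_X = 36.46 / 4.25² = 36.46 / 18.06 = 2.02 g/mol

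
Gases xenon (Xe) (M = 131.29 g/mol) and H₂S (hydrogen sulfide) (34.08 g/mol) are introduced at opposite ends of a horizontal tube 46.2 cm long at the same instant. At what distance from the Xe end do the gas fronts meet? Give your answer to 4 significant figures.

Distances travelled in equal time are proportional to diffusion rates, so d_Xe/d_H₂S = √(M_H₂S/M_Xe) = √(34.08/131.29) = 0.5095.
With d_Xe + d_H₂S = 46.2 cm, d_H₂S = 46.2/(1 + 0.5095) = 30.61 cm.
d_Xe = 46.2 − 30.61 = 15.59 cm.

15.59 cm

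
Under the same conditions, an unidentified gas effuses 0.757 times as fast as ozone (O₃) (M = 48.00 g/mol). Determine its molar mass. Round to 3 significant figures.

83.8 g/mol

From Graham's law, rate_X/rate_O₃ = √(M_O₃/M_X).
0.757 = √(48.00/M_X)
M_X = 48.00 / 0.757² = 48.00 / 0.5730 = 83.8 g/mol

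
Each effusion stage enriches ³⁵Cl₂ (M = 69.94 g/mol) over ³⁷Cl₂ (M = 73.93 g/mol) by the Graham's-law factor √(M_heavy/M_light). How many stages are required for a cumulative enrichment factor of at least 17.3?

103

With α = √(73.93/69.94) per stage, ln α = ½ ln(1.05705) = 0.02774.
Need α^N ≥ 17.3 ⇒ N ≥ ln(17.3) / ln α = 2.851 / 0.02774 = 102.76.
Minimum whole number of stages: N = 103.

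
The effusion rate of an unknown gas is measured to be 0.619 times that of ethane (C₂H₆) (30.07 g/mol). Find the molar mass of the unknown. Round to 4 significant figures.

Since effusion rate ∝ 1/√M, rate_X/rate_C₂H₆ = √(M_C₂H₆/M_X).
0.619 = √(30.07/M_X)
M_X = 30.07 / 0.619² = 30.07 / 0.3832 = 78.48 g/mol

78.48 g/mol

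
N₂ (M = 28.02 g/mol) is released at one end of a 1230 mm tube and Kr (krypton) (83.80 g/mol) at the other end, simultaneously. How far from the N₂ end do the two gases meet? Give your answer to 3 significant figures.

779 mm

The fronts meet when d_N₂ + d_Kr = L with d_N₂/d_Kr = √(M_Kr/M_N₂) (Graham's law). Here √(M_Kr/M_N₂) = √(83.80/28.02) = 1.729.
With d_N₂ + d_Kr = 1230 mm, d_Kr = 1230/(1 + 1.729) = 450.7 mm.
d_N₂ = 1230 − 450.7 = 779 mm.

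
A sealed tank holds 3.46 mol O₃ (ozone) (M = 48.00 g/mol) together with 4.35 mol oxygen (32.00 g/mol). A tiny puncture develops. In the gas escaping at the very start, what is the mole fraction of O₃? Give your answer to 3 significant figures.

The effusion rate of species i is ∝ p_i/√M_i ∝ n_i/√M_i.
Mole fraction of O₃ in the effusate = (n_O₃/√M_O₃) / (n_O₃/√M_O₃ + n_O₂/√M_O₂)
= (3.46/√48.00) / (3.46/√48.00 + 4.35/√32.00) = 0.4994/(0.4994 + 0.7690) = 0.394.

0.394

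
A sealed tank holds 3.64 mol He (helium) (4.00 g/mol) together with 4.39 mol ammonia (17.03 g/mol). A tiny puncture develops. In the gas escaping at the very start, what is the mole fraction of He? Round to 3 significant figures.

Effusion rate of each component ∝ n_i/√M_i (partial pressure × 1/√M).
Mole fraction of He in the effusate = (n_He/√M_He) / (n_He/√M_He + n_NH₃/√M_NH₃)
= (3.64/√4.00) / (3.64/√4.00 + 4.39/√17.03) = 1.820/(1.820 + 1.064) = 0.631.

0.631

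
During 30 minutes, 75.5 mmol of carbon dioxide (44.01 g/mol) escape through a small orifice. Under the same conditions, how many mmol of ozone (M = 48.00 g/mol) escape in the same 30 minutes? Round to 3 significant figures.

72.3 mmol

Using Graham's law: rate_O₃/rate_CO₂ = √(M_CO₂/M_O₃) = √(44.01/48.00) = √0.9169 = 0.9575.
So the amount for O₃ is 75.5 × 0.9575 = 72.3 mmol.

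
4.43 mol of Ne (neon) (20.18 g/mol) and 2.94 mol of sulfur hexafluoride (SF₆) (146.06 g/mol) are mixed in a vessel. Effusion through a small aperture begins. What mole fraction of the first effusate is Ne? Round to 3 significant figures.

Effusion rate of each component ∝ n_i/√M_i (partial pressure × 1/√M).
Mole fraction of Ne in the effusate = (n_Ne/√M_Ne) / (n_Ne/√M_Ne + n_SF₆/√M_SF₆)
= (4.43/√20.18) / (4.43/√20.18 + 2.94/√146.06) = 0.9862/(0.9862 + 0.2433) = 0.802.

0.802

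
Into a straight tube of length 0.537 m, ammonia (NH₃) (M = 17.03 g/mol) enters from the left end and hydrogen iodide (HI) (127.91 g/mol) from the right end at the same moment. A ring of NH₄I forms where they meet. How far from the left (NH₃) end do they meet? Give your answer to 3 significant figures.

0.393 m

In equal time, each gas travels a distance ∝ its rate ∝ 1/√M, so d_NH₃/d_HI = √(M_HI/M_NH₃) = √(127.91/17.03) = 2.741.
With d_NH₃ + d_HI = 0.537 m, d_HI = 0.537/(1 + 2.741) = 0.1436 m.
d_NH₃ = 0.537 − 0.1436 = 0.393 m.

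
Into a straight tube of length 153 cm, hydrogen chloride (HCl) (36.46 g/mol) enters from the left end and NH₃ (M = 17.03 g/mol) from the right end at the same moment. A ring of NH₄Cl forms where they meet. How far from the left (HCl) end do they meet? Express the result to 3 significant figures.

Distances travelled in equal time are proportional to diffusion rates, so d_HCl/d_NH₃ = √(M_NH₃/M_HCl) = √(17.03/36.46) = 0.6834.
With d_HCl + d_NH₃ = 153 cm, d_NH₃ = 153/(1 + 0.6834) = 90.89 cm.
d_HCl = 153 − 90.89 = 62.1 cm.

62.1 cm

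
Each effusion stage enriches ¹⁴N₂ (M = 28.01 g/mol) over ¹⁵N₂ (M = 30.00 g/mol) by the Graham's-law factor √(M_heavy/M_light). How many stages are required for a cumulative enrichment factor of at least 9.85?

67

Single-stage factor α = √(30.00/28.01), so ln α = ½ ln(1.07105) = 0.03432.
Need α^N ≥ 9.85 ⇒ N ≥ ln(9.85) / ln α = 2.287 / 0.03432 = 66.66.
So at least 67 stages are needed.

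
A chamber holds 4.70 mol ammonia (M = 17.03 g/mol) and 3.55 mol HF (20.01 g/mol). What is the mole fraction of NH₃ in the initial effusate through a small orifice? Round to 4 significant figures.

0.5893

The effusion rate of species i is ∝ p_i/√M_i ∝ n_i/√M_i.
So x_NH₃ in the escaping gas = (n_NH₃/√M_NH₃) / Σ(n_i/√M_i)
= (4.70/√17.03) / (4.70/√17.03 + 3.55/√20.01) = 1.139/(1.139 + 0.7936) = 0.5893.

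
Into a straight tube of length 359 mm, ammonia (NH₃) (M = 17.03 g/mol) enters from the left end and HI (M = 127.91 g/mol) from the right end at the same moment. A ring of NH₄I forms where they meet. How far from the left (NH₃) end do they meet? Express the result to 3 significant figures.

263 mm

Graham's law gives d_NH₃/d_HI = rate_NH₃/rate_HI = √(M_HI/M_NH₃) = √(127.91/17.03) = 2.741.
With d_NH₃ + d_HI = 359 mm, d_HI = 359/(1 + 2.741) = 95.97 mm.
d_NH₃ = 359 − 95.97 = 263 mm.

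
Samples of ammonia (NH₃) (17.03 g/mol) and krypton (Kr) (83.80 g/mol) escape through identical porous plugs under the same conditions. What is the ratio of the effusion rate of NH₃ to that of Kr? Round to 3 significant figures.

Using Graham's law: rate_NH₃/rate_Kr = √(M_Kr/M_NH₃) = √(83.80/17.03) = √4.921 = 2.22.

2.22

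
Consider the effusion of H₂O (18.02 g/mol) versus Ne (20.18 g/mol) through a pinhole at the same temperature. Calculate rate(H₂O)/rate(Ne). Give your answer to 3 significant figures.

By Graham's law, rate_H₂O/rate_Ne = √(M_Ne/M_H₂O) = √(20.18/18.02) = √1.120 = 1.06.

1.06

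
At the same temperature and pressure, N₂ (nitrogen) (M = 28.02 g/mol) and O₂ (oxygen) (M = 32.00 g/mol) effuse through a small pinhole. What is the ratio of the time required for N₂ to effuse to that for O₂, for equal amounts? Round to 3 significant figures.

Using Graham's law: t_N₂/t_O₂ = √(M_N₂/M_O₂) = √(28.02/32.00) = √0.8756 = 0.936.

0.936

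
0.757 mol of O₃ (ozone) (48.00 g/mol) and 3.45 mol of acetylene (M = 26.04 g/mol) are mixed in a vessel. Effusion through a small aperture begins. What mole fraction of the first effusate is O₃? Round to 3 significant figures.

0.139

Each component's effusion rate ∝ (its partial pressure)·(1/√M) ∝ n_i/√M_i.
x_O₃(eff) = (n_O₃/√M_O₃) / (n_O₃/√M_O₃ + n_C₂H₂/√M_C₂H₂)
= (0.757/√48.00) / (0.757/√48.00 + 3.45/√26.04) = 0.1093/(0.1093 + 0.6761) = 0.139.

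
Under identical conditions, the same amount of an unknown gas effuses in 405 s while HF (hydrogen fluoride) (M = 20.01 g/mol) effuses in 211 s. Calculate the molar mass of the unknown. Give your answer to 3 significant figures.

By Graham's law, t_X/t_HF = √(M_X/M_HF).
405/211 = 1.919 = √(M_X/20.01)
M_X = 20.01 × 1.919² = 20.01 × 3.684 = 73.7 g/mol

73.7 g/mol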